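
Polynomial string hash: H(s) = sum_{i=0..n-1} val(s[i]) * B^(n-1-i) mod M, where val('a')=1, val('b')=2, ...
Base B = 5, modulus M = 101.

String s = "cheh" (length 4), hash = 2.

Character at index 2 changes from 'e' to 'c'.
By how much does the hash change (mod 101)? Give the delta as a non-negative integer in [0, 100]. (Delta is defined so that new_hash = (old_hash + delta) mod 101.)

Delta formula: (val(new) - val(old)) * B^(n-1-k) mod M
  val('c') - val('e') = 3 - 5 = -2
  B^(n-1-k) = 5^1 mod 101 = 5
  Delta = -2 * 5 mod 101 = 91

Answer: 91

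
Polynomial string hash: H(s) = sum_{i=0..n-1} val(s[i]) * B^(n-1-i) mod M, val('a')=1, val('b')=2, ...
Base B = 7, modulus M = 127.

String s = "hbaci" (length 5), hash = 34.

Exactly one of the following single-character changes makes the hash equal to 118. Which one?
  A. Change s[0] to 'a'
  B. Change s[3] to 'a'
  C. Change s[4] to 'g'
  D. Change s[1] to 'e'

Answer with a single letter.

Answer: A

Derivation:
Option A: s[0]='h'->'a', delta=(1-8)*7^4 mod 127 = 84, hash=34+84 mod 127 = 118 <-- target
Option B: s[3]='c'->'a', delta=(1-3)*7^1 mod 127 = 113, hash=34+113 mod 127 = 20
Option C: s[4]='i'->'g', delta=(7-9)*7^0 mod 127 = 125, hash=34+125 mod 127 = 32
Option D: s[1]='b'->'e', delta=(5-2)*7^3 mod 127 = 13, hash=34+13 mod 127 = 47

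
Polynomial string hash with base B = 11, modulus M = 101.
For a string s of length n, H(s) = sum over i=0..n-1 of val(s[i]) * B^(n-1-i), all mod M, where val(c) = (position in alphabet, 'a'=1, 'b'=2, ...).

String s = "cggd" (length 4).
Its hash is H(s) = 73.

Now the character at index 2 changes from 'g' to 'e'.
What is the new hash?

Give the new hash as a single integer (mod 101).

val('g') = 7, val('e') = 5
Position k = 2, exponent = n-1-k = 1
B^1 mod M = 11^1 mod 101 = 11
Delta = (5 - 7) * 11 mod 101 = 79
New hash = (73 + 79) mod 101 = 51

Answer: 51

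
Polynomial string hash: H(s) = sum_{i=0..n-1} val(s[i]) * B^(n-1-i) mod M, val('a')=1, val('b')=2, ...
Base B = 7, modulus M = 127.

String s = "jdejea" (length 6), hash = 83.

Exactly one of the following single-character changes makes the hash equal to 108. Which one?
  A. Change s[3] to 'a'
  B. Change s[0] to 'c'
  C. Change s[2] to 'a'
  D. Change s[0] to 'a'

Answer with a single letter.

Answer: C

Derivation:
Option A: s[3]='j'->'a', delta=(1-10)*7^2 mod 127 = 67, hash=83+67 mod 127 = 23
Option B: s[0]='j'->'c', delta=(3-10)*7^5 mod 127 = 80, hash=83+80 mod 127 = 36
Option C: s[2]='e'->'a', delta=(1-5)*7^3 mod 127 = 25, hash=83+25 mod 127 = 108 <-- target
Option D: s[0]='j'->'a', delta=(1-10)*7^5 mod 127 = 121, hash=83+121 mod 127 = 77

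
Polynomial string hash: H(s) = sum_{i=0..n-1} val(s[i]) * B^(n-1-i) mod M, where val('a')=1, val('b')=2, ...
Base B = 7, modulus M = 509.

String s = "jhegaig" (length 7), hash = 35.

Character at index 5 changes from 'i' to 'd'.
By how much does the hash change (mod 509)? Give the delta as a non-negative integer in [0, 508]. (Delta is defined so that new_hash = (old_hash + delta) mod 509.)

Delta formula: (val(new) - val(old)) * B^(n-1-k) mod M
  val('d') - val('i') = 4 - 9 = -5
  B^(n-1-k) = 7^1 mod 509 = 7
  Delta = -5 * 7 mod 509 = 474

Answer: 474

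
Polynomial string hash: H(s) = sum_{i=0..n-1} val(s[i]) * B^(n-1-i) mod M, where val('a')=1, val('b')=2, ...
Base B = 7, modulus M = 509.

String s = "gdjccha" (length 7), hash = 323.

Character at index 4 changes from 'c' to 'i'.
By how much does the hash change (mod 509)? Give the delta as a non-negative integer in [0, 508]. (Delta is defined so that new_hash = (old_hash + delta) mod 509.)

Delta formula: (val(new) - val(old)) * B^(n-1-k) mod M
  val('i') - val('c') = 9 - 3 = 6
  B^(n-1-k) = 7^2 mod 509 = 49
  Delta = 6 * 49 mod 509 = 294

Answer: 294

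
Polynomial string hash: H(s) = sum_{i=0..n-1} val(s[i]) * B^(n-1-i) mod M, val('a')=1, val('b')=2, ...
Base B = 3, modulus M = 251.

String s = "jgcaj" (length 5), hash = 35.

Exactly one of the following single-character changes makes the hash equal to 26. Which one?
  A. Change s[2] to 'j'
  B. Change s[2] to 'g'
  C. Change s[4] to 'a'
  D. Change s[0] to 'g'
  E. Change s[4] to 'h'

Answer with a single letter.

Answer: C

Derivation:
Option A: s[2]='c'->'j', delta=(10-3)*3^2 mod 251 = 63, hash=35+63 mod 251 = 98
Option B: s[2]='c'->'g', delta=(7-3)*3^2 mod 251 = 36, hash=35+36 mod 251 = 71
Option C: s[4]='j'->'a', delta=(1-10)*3^0 mod 251 = 242, hash=35+242 mod 251 = 26 <-- target
Option D: s[0]='j'->'g', delta=(7-10)*3^4 mod 251 = 8, hash=35+8 mod 251 = 43
Option E: s[4]='j'->'h', delta=(8-10)*3^0 mod 251 = 249, hash=35+249 mod 251 = 33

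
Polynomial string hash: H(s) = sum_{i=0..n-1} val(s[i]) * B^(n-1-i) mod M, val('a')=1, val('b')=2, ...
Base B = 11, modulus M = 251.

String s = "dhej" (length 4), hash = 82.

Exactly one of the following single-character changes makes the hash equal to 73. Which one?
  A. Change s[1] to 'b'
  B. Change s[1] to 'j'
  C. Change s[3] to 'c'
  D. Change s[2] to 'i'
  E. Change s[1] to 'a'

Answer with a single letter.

Option A: s[1]='h'->'b', delta=(2-8)*11^2 mod 251 = 27, hash=82+27 mod 251 = 109
Option B: s[1]='h'->'j', delta=(10-8)*11^2 mod 251 = 242, hash=82+242 mod 251 = 73 <-- target
Option C: s[3]='j'->'c', delta=(3-10)*11^0 mod 251 = 244, hash=82+244 mod 251 = 75
Option D: s[2]='e'->'i', delta=(9-5)*11^1 mod 251 = 44, hash=82+44 mod 251 = 126
Option E: s[1]='h'->'a', delta=(1-8)*11^2 mod 251 = 157, hash=82+157 mod 251 = 239

Answer: B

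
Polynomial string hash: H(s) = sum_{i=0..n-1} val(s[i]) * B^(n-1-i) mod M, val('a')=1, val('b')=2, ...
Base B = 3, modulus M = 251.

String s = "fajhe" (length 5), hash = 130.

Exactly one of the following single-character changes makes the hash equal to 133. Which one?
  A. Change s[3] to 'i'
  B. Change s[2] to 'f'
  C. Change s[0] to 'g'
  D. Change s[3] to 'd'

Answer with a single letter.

Answer: A

Derivation:
Option A: s[3]='h'->'i', delta=(9-8)*3^1 mod 251 = 3, hash=130+3 mod 251 = 133 <-- target
Option B: s[2]='j'->'f', delta=(6-10)*3^2 mod 251 = 215, hash=130+215 mod 251 = 94
Option C: s[0]='f'->'g', delta=(7-6)*3^4 mod 251 = 81, hash=130+81 mod 251 = 211
Option D: s[3]='h'->'d', delta=(4-8)*3^1 mod 251 = 239, hash=130+239 mod 251 = 118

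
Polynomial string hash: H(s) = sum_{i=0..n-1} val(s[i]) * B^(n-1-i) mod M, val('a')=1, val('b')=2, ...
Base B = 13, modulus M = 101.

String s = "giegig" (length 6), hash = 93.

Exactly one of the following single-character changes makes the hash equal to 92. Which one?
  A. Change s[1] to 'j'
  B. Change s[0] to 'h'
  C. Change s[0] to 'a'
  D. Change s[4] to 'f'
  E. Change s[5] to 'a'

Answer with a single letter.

Answer: C

Derivation:
Option A: s[1]='i'->'j', delta=(10-9)*13^4 mod 101 = 79, hash=93+79 mod 101 = 71
Option B: s[0]='g'->'h', delta=(8-7)*13^5 mod 101 = 17, hash=93+17 mod 101 = 9
Option C: s[0]='g'->'a', delta=(1-7)*13^5 mod 101 = 100, hash=93+100 mod 101 = 92 <-- target
Option D: s[4]='i'->'f', delta=(6-9)*13^1 mod 101 = 62, hash=93+62 mod 101 = 54
Option E: s[5]='g'->'a', delta=(1-7)*13^0 mod 101 = 95, hash=93+95 mod 101 = 87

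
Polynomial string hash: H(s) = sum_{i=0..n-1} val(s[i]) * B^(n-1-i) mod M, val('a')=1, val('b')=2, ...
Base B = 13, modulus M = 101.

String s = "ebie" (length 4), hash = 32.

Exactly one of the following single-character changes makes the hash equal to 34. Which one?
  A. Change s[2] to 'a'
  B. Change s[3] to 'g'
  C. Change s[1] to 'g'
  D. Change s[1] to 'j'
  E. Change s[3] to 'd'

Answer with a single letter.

Answer: B

Derivation:
Option A: s[2]='i'->'a', delta=(1-9)*13^1 mod 101 = 98, hash=32+98 mod 101 = 29
Option B: s[3]='e'->'g', delta=(7-5)*13^0 mod 101 = 2, hash=32+2 mod 101 = 34 <-- target
Option C: s[1]='b'->'g', delta=(7-2)*13^2 mod 101 = 37, hash=32+37 mod 101 = 69
Option D: s[1]='b'->'j', delta=(10-2)*13^2 mod 101 = 39, hash=32+39 mod 101 = 71
Option E: s[3]='e'->'d', delta=(4-5)*13^0 mod 101 = 100, hash=32+100 mod 101 = 31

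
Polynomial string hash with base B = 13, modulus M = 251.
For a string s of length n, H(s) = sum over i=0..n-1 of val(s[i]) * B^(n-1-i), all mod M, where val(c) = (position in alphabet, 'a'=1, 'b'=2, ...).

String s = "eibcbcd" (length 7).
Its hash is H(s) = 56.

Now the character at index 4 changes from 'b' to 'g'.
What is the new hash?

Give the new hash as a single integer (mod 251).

val('b') = 2, val('g') = 7
Position k = 4, exponent = n-1-k = 2
B^2 mod M = 13^2 mod 251 = 169
Delta = (7 - 2) * 169 mod 251 = 92
New hash = (56 + 92) mod 251 = 148

Answer: 148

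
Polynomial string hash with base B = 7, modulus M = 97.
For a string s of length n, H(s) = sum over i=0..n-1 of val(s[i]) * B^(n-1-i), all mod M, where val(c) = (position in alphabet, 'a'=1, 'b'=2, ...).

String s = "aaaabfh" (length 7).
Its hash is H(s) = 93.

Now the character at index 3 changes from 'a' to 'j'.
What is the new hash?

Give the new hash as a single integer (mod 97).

Answer: 76

Derivation:
val('a') = 1, val('j') = 10
Position k = 3, exponent = n-1-k = 3
B^3 mod M = 7^3 mod 97 = 52
Delta = (10 - 1) * 52 mod 97 = 80
New hash = (93 + 80) mod 97 = 76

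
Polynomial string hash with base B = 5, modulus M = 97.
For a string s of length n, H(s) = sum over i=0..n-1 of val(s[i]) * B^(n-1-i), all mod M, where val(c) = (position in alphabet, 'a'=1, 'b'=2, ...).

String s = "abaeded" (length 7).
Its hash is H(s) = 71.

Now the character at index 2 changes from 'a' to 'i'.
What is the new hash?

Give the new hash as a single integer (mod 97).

Answer: 27

Derivation:
val('a') = 1, val('i') = 9
Position k = 2, exponent = n-1-k = 4
B^4 mod M = 5^4 mod 97 = 43
Delta = (9 - 1) * 43 mod 97 = 53
New hash = (71 + 53) mod 97 = 27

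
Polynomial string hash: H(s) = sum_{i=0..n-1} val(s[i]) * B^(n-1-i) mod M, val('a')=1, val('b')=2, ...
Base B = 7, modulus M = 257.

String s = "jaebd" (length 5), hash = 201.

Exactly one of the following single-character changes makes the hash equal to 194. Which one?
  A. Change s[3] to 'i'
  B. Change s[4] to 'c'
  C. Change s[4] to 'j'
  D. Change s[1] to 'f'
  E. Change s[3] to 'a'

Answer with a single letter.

Option A: s[3]='b'->'i', delta=(9-2)*7^1 mod 257 = 49, hash=201+49 mod 257 = 250
Option B: s[4]='d'->'c', delta=(3-4)*7^0 mod 257 = 256, hash=201+256 mod 257 = 200
Option C: s[4]='d'->'j', delta=(10-4)*7^0 mod 257 = 6, hash=201+6 mod 257 = 207
Option D: s[1]='a'->'f', delta=(6-1)*7^3 mod 257 = 173, hash=201+173 mod 257 = 117
Option E: s[3]='b'->'a', delta=(1-2)*7^1 mod 257 = 250, hash=201+250 mod 257 = 194 <-- target

Answer: E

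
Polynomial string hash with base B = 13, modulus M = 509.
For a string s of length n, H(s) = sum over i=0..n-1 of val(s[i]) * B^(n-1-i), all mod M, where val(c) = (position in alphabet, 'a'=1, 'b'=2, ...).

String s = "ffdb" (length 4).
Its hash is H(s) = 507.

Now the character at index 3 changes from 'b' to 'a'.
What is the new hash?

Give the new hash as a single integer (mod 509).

val('b') = 2, val('a') = 1
Position k = 3, exponent = n-1-k = 0
B^0 mod M = 13^0 mod 509 = 1
Delta = (1 - 2) * 1 mod 509 = 508
New hash = (507 + 508) mod 509 = 506

Answer: 506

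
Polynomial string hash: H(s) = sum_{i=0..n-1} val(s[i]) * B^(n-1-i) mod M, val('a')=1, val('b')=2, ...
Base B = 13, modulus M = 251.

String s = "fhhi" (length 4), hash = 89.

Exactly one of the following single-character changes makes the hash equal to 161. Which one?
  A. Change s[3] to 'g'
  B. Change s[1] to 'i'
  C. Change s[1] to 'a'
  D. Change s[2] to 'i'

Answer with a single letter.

Answer: C

Derivation:
Option A: s[3]='i'->'g', delta=(7-9)*13^0 mod 251 = 249, hash=89+249 mod 251 = 87
Option B: s[1]='h'->'i', delta=(9-8)*13^2 mod 251 = 169, hash=89+169 mod 251 = 7
Option C: s[1]='h'->'a', delta=(1-8)*13^2 mod 251 = 72, hash=89+72 mod 251 = 161 <-- target
Option D: s[2]='h'->'i', delta=(9-8)*13^1 mod 251 = 13, hash=89+13 mod 251 = 102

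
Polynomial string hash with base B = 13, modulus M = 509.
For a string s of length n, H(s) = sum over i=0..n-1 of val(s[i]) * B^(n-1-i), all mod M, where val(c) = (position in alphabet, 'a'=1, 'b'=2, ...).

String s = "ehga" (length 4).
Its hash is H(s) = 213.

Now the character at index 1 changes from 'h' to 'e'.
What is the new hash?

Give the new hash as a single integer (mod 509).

val('h') = 8, val('e') = 5
Position k = 1, exponent = n-1-k = 2
B^2 mod M = 13^2 mod 509 = 169
Delta = (5 - 8) * 169 mod 509 = 2
New hash = (213 + 2) mod 509 = 215

Answer: 215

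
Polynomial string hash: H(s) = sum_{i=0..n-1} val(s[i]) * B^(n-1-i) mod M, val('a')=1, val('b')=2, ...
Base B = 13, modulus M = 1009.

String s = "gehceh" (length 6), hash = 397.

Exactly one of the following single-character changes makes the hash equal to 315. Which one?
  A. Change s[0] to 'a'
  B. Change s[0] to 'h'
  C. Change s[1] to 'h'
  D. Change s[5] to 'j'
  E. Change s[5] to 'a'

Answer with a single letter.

Answer: C

Derivation:
Option A: s[0]='g'->'a', delta=(1-7)*13^5 mod 1009 = 114, hash=397+114 mod 1009 = 511
Option B: s[0]='g'->'h', delta=(8-7)*13^5 mod 1009 = 990, hash=397+990 mod 1009 = 378
Option C: s[1]='e'->'h', delta=(8-5)*13^4 mod 1009 = 927, hash=397+927 mod 1009 = 315 <-- target
Option D: s[5]='h'->'j', delta=(10-8)*13^0 mod 1009 = 2, hash=397+2 mod 1009 = 399
Option E: s[5]='h'->'a', delta=(1-8)*13^0 mod 1009 = 1002, hash=397+1002 mod 1009 = 390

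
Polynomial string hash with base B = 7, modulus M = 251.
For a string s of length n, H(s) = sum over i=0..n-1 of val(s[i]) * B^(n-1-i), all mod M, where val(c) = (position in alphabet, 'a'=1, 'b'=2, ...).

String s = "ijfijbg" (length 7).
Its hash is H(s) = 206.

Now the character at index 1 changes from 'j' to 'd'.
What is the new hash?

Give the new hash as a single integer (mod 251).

Answer: 15

Derivation:
val('j') = 10, val('d') = 4
Position k = 1, exponent = n-1-k = 5
B^5 mod M = 7^5 mod 251 = 241
Delta = (4 - 10) * 241 mod 251 = 60
New hash = (206 + 60) mod 251 = 15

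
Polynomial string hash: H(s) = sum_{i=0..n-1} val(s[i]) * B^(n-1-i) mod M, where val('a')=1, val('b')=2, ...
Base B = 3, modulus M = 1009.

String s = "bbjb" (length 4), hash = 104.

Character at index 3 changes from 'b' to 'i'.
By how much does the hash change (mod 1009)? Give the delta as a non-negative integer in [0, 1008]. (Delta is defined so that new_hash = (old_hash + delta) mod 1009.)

Answer: 7

Derivation:
Delta formula: (val(new) - val(old)) * B^(n-1-k) mod M
  val('i') - val('b') = 9 - 2 = 7
  B^(n-1-k) = 3^0 mod 1009 = 1
  Delta = 7 * 1 mod 1009 = 7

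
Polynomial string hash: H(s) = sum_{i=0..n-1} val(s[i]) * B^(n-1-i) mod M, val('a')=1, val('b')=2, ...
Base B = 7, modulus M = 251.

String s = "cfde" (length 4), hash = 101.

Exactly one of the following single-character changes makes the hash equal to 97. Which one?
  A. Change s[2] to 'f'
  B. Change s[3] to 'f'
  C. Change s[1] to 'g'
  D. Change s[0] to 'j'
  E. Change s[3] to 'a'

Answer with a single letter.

Answer: E

Derivation:
Option A: s[2]='d'->'f', delta=(6-4)*7^1 mod 251 = 14, hash=101+14 mod 251 = 115
Option B: s[3]='e'->'f', delta=(6-5)*7^0 mod 251 = 1, hash=101+1 mod 251 = 102
Option C: s[1]='f'->'g', delta=(7-6)*7^2 mod 251 = 49, hash=101+49 mod 251 = 150
Option D: s[0]='c'->'j', delta=(10-3)*7^3 mod 251 = 142, hash=101+142 mod 251 = 243
Option E: s[3]='e'->'a', delta=(1-5)*7^0 mod 251 = 247, hash=101+247 mod 251 = 97 <-- target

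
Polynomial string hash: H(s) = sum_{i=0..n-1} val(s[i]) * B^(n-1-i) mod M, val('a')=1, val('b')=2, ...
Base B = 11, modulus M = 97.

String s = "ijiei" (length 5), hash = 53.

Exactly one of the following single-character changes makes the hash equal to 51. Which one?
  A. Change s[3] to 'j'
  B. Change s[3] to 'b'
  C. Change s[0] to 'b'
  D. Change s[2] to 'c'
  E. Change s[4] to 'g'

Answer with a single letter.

Answer: E

Derivation:
Option A: s[3]='e'->'j', delta=(10-5)*11^1 mod 97 = 55, hash=53+55 mod 97 = 11
Option B: s[3]='e'->'b', delta=(2-5)*11^1 mod 97 = 64, hash=53+64 mod 97 = 20
Option C: s[0]='i'->'b', delta=(2-9)*11^4 mod 97 = 42, hash=53+42 mod 97 = 95
Option D: s[2]='i'->'c', delta=(3-9)*11^2 mod 97 = 50, hash=53+50 mod 97 = 6
Option E: s[4]='i'->'g', delta=(7-9)*11^0 mod 97 = 95, hash=53+95 mod 97 = 51 <-- target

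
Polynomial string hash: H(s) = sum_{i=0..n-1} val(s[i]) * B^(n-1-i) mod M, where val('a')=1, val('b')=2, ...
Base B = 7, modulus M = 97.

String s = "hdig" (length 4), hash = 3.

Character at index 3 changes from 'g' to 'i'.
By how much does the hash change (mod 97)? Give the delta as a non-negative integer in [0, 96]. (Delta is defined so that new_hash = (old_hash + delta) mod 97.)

Delta formula: (val(new) - val(old)) * B^(n-1-k) mod M
  val('i') - val('g') = 9 - 7 = 2
  B^(n-1-k) = 7^0 mod 97 = 1
  Delta = 2 * 1 mod 97 = 2

Answer: 2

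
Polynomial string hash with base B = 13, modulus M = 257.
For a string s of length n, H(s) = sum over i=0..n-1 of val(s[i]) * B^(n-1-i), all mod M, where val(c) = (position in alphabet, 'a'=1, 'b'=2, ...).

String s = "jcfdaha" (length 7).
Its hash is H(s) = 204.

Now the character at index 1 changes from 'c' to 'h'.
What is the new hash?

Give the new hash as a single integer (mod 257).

Answer: 101

Derivation:
val('c') = 3, val('h') = 8
Position k = 1, exponent = n-1-k = 5
B^5 mod M = 13^5 mod 257 = 185
Delta = (8 - 3) * 185 mod 257 = 154
New hash = (204 + 154) mod 257 = 101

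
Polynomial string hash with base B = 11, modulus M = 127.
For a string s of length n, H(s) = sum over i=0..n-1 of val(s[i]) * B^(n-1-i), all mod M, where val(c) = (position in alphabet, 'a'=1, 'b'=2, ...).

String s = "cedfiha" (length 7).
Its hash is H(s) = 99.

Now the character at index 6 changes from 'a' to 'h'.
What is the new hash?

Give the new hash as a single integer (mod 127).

val('a') = 1, val('h') = 8
Position k = 6, exponent = n-1-k = 0
B^0 mod M = 11^0 mod 127 = 1
Delta = (8 - 1) * 1 mod 127 = 7
New hash = (99 + 7) mod 127 = 106

Answer: 106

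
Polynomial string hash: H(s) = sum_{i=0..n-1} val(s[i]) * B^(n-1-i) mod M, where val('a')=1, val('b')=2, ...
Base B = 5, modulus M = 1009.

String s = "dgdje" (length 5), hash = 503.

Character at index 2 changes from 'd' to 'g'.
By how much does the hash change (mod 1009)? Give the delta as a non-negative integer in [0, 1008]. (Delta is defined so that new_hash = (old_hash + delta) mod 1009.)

Delta formula: (val(new) - val(old)) * B^(n-1-k) mod M
  val('g') - val('d') = 7 - 4 = 3
  B^(n-1-k) = 5^2 mod 1009 = 25
  Delta = 3 * 25 mod 1009 = 75

Answer: 75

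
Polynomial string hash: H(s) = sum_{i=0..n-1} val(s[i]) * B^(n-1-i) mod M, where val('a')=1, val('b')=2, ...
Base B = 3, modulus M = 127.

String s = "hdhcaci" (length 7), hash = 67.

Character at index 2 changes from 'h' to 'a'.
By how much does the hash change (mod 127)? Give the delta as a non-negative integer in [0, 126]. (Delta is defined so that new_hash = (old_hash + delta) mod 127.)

Delta formula: (val(new) - val(old)) * B^(n-1-k) mod M
  val('a') - val('h') = 1 - 8 = -7
  B^(n-1-k) = 3^4 mod 127 = 81
  Delta = -7 * 81 mod 127 = 68

Answer: 68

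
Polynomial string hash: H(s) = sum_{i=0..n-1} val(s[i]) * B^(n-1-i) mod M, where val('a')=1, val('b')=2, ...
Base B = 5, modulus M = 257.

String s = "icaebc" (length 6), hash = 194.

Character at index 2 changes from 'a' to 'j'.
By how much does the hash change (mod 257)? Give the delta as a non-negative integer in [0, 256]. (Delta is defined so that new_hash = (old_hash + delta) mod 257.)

Delta formula: (val(new) - val(old)) * B^(n-1-k) mod M
  val('j') - val('a') = 10 - 1 = 9
  B^(n-1-k) = 5^3 mod 257 = 125
  Delta = 9 * 125 mod 257 = 97

Answer: 97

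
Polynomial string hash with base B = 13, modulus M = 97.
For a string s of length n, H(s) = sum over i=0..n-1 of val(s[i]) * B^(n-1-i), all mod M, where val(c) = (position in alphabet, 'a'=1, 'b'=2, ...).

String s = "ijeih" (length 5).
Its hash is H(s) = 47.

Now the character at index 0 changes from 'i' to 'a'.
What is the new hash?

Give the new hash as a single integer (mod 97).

Answer: 91

Derivation:
val('i') = 9, val('a') = 1
Position k = 0, exponent = n-1-k = 4
B^4 mod M = 13^4 mod 97 = 43
Delta = (1 - 9) * 43 mod 97 = 44
New hash = (47 + 44) mod 97 = 91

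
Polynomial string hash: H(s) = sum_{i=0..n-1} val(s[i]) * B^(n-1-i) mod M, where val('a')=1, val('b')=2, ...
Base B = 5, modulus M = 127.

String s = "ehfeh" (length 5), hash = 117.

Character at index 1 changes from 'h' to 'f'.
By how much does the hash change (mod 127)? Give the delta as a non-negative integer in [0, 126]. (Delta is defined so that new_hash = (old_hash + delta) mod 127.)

Answer: 4

Derivation:
Delta formula: (val(new) - val(old)) * B^(n-1-k) mod M
  val('f') - val('h') = 6 - 8 = -2
  B^(n-1-k) = 5^3 mod 127 = 125
  Delta = -2 * 125 mod 127 = 4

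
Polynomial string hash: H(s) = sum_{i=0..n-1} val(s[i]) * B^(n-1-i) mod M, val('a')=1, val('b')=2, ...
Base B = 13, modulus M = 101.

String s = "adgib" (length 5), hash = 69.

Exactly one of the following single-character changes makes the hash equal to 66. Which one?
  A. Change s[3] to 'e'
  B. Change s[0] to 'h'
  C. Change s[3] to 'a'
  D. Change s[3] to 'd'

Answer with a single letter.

Option A: s[3]='i'->'e', delta=(5-9)*13^1 mod 101 = 49, hash=69+49 mod 101 = 17
Option B: s[0]='a'->'h', delta=(8-1)*13^4 mod 101 = 48, hash=69+48 mod 101 = 16
Option C: s[3]='i'->'a', delta=(1-9)*13^1 mod 101 = 98, hash=69+98 mod 101 = 66 <-- target
Option D: s[3]='i'->'d', delta=(4-9)*13^1 mod 101 = 36, hash=69+36 mod 101 = 4

Answer: C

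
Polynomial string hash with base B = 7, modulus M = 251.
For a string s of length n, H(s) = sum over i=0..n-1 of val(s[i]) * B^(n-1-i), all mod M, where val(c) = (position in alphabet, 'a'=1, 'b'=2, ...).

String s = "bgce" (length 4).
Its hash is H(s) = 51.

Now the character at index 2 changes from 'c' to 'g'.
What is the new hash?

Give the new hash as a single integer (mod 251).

Answer: 79

Derivation:
val('c') = 3, val('g') = 7
Position k = 2, exponent = n-1-k = 1
B^1 mod M = 7^1 mod 251 = 7
Delta = (7 - 3) * 7 mod 251 = 28
New hash = (51 + 28) mod 251 = 79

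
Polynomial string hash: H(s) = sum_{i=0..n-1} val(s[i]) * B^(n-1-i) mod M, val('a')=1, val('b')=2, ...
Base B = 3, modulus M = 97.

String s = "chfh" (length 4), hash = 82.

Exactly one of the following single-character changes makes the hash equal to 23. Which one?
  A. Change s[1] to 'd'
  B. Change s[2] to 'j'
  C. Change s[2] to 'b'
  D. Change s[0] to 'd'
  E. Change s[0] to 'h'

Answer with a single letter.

Option A: s[1]='h'->'d', delta=(4-8)*3^2 mod 97 = 61, hash=82+61 mod 97 = 46
Option B: s[2]='f'->'j', delta=(10-6)*3^1 mod 97 = 12, hash=82+12 mod 97 = 94
Option C: s[2]='f'->'b', delta=(2-6)*3^1 mod 97 = 85, hash=82+85 mod 97 = 70
Option D: s[0]='c'->'d', delta=(4-3)*3^3 mod 97 = 27, hash=82+27 mod 97 = 12
Option E: s[0]='c'->'h', delta=(8-3)*3^3 mod 97 = 38, hash=82+38 mod 97 = 23 <-- target

Answer: E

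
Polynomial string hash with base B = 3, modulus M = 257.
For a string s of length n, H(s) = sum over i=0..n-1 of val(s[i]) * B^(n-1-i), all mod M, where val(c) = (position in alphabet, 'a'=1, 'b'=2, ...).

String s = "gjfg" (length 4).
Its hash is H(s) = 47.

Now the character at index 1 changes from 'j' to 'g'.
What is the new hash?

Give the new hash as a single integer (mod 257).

Answer: 20

Derivation:
val('j') = 10, val('g') = 7
Position k = 1, exponent = n-1-k = 2
B^2 mod M = 3^2 mod 257 = 9
Delta = (7 - 10) * 9 mod 257 = 230
New hash = (47 + 230) mod 257 = 20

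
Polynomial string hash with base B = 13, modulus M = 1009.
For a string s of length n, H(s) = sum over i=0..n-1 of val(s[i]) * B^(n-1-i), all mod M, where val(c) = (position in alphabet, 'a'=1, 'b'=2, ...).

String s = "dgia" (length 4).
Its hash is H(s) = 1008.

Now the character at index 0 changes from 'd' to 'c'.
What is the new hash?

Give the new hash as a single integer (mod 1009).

Answer: 829

Derivation:
val('d') = 4, val('c') = 3
Position k = 0, exponent = n-1-k = 3
B^3 mod M = 13^3 mod 1009 = 179
Delta = (3 - 4) * 179 mod 1009 = 830
New hash = (1008 + 830) mod 1009 = 829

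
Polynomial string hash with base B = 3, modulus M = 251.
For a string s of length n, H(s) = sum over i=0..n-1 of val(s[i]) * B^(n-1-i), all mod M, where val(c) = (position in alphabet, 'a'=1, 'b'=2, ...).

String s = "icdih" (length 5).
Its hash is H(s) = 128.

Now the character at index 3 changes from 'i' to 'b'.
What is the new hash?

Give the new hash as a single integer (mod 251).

val('i') = 9, val('b') = 2
Position k = 3, exponent = n-1-k = 1
B^1 mod M = 3^1 mod 251 = 3
Delta = (2 - 9) * 3 mod 251 = 230
New hash = (128 + 230) mod 251 = 107

Answer: 107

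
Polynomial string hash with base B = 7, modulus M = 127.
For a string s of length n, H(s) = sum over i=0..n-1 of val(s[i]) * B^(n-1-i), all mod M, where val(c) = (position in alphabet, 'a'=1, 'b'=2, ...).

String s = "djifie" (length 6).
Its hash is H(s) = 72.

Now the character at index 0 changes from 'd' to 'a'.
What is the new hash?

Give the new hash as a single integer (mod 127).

Answer: 70

Derivation:
val('d') = 4, val('a') = 1
Position k = 0, exponent = n-1-k = 5
B^5 mod M = 7^5 mod 127 = 43
Delta = (1 - 4) * 43 mod 127 = 125
New hash = (72 + 125) mod 127 = 70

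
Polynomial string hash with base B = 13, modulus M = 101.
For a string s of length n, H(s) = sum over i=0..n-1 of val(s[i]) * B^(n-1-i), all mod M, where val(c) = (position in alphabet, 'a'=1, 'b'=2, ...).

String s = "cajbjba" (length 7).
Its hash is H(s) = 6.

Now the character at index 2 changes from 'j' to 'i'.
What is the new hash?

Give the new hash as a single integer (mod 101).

Answer: 28

Derivation:
val('j') = 10, val('i') = 9
Position k = 2, exponent = n-1-k = 4
B^4 mod M = 13^4 mod 101 = 79
Delta = (9 - 10) * 79 mod 101 = 22
New hash = (6 + 22) mod 101 = 28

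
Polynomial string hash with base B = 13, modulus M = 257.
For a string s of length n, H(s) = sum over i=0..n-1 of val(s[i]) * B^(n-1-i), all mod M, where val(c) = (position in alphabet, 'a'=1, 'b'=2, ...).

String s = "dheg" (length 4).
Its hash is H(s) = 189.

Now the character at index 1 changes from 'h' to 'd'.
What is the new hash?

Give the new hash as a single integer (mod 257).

val('h') = 8, val('d') = 4
Position k = 1, exponent = n-1-k = 2
B^2 mod M = 13^2 mod 257 = 169
Delta = (4 - 8) * 169 mod 257 = 95
New hash = (189 + 95) mod 257 = 27

Answer: 27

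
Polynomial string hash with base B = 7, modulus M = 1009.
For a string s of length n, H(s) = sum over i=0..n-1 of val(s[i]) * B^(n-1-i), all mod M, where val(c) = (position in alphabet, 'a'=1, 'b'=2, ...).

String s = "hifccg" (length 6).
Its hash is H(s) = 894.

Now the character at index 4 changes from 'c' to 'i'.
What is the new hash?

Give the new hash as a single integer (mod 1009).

val('c') = 3, val('i') = 9
Position k = 4, exponent = n-1-k = 1
B^1 mod M = 7^1 mod 1009 = 7
Delta = (9 - 3) * 7 mod 1009 = 42
New hash = (894 + 42) mod 1009 = 936

Answer: 936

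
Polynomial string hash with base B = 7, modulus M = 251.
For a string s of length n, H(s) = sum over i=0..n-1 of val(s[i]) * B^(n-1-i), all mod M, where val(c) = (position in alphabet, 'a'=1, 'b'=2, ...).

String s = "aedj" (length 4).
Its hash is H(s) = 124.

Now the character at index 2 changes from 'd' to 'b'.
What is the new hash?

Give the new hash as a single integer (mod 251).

val('d') = 4, val('b') = 2
Position k = 2, exponent = n-1-k = 1
B^1 mod M = 7^1 mod 251 = 7
Delta = (2 - 4) * 7 mod 251 = 237
New hash = (124 + 237) mod 251 = 110

Answer: 110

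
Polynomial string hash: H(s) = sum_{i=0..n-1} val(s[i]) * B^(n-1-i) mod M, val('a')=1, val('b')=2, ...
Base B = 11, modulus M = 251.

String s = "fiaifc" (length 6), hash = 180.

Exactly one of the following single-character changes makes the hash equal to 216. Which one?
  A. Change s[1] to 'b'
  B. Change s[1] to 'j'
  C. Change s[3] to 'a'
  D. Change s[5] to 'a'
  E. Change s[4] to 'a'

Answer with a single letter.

Option A: s[1]='i'->'b', delta=(2-9)*11^4 mod 251 = 172, hash=180+172 mod 251 = 101
Option B: s[1]='i'->'j', delta=(10-9)*11^4 mod 251 = 83, hash=180+83 mod 251 = 12
Option C: s[3]='i'->'a', delta=(1-9)*11^2 mod 251 = 36, hash=180+36 mod 251 = 216 <-- target
Option D: s[5]='c'->'a', delta=(1-3)*11^0 mod 251 = 249, hash=180+249 mod 251 = 178
Option E: s[4]='f'->'a', delta=(1-6)*11^1 mod 251 = 196, hash=180+196 mod 251 = 125

Answer: C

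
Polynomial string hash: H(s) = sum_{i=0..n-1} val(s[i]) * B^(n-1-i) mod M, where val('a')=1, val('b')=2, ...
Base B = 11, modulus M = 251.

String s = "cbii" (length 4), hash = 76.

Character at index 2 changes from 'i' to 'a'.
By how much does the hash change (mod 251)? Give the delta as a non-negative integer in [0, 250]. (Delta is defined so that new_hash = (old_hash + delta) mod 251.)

Answer: 163

Derivation:
Delta formula: (val(new) - val(old)) * B^(n-1-k) mod M
  val('a') - val('i') = 1 - 9 = -8
  B^(n-1-k) = 11^1 mod 251 = 11
  Delta = -8 * 11 mod 251 = 163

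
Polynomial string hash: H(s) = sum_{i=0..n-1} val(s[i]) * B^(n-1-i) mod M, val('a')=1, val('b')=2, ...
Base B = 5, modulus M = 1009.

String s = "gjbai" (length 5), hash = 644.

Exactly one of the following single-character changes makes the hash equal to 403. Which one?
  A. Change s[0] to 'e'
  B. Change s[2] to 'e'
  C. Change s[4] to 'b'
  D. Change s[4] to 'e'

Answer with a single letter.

Answer: A

Derivation:
Option A: s[0]='g'->'e', delta=(5-7)*5^4 mod 1009 = 768, hash=644+768 mod 1009 = 403 <-- target
Option B: s[2]='b'->'e', delta=(5-2)*5^2 mod 1009 = 75, hash=644+75 mod 1009 = 719
Option C: s[4]='i'->'b', delta=(2-9)*5^0 mod 1009 = 1002, hash=644+1002 mod 1009 = 637
Option D: s[4]='i'->'e', delta=(5-9)*5^0 mod 1009 = 1005, hash=644+1005 mod 1009 = 640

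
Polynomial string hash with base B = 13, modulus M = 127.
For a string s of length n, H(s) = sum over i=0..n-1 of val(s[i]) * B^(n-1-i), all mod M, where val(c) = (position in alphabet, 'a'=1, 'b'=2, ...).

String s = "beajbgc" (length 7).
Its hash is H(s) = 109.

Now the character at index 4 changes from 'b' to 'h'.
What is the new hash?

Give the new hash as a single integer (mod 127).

Answer: 107

Derivation:
val('b') = 2, val('h') = 8
Position k = 4, exponent = n-1-k = 2
B^2 mod M = 13^2 mod 127 = 42
Delta = (8 - 2) * 42 mod 127 = 125
New hash = (109 + 125) mod 127 = 107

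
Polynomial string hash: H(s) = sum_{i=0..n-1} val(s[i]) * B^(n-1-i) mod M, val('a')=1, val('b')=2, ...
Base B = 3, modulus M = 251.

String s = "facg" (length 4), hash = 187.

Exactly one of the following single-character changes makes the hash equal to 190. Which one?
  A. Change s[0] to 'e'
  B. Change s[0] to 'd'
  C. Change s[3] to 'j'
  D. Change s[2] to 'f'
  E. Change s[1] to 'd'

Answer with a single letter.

Option A: s[0]='f'->'e', delta=(5-6)*3^3 mod 251 = 224, hash=187+224 mod 251 = 160
Option B: s[0]='f'->'d', delta=(4-6)*3^3 mod 251 = 197, hash=187+197 mod 251 = 133
Option C: s[3]='g'->'j', delta=(10-7)*3^0 mod 251 = 3, hash=187+3 mod 251 = 190 <-- target
Option D: s[2]='c'->'f', delta=(6-3)*3^1 mod 251 = 9, hash=187+9 mod 251 = 196
Option E: s[1]='a'->'d', delta=(4-1)*3^2 mod 251 = 27, hash=187+27 mod 251 = 214

Answer: C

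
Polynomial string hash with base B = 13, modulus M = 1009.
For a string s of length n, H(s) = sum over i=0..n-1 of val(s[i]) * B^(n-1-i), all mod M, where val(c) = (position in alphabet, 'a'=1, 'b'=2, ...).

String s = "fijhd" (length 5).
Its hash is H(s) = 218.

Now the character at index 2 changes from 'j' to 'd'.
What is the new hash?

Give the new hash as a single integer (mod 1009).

Answer: 213

Derivation:
val('j') = 10, val('d') = 4
Position k = 2, exponent = n-1-k = 2
B^2 mod M = 13^2 mod 1009 = 169
Delta = (4 - 10) * 169 mod 1009 = 1004
New hash = (218 + 1004) mod 1009 = 213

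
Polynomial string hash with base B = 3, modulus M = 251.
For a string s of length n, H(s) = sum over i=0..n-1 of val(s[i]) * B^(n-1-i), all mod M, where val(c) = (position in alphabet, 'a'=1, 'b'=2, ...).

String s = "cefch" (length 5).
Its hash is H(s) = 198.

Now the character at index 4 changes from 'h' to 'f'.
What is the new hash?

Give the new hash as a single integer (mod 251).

val('h') = 8, val('f') = 6
Position k = 4, exponent = n-1-k = 0
B^0 mod M = 3^0 mod 251 = 1
Delta = (6 - 8) * 1 mod 251 = 249
New hash = (198 + 249) mod 251 = 196

Answer: 196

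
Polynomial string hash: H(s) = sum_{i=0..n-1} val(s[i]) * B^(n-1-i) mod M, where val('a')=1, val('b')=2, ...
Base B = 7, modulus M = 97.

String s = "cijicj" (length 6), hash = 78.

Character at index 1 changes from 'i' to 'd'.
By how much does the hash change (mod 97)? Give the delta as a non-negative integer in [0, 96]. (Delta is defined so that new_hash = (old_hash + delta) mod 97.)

Answer: 23

Derivation:
Delta formula: (val(new) - val(old)) * B^(n-1-k) mod M
  val('d') - val('i') = 4 - 9 = -5
  B^(n-1-k) = 7^4 mod 97 = 73
  Delta = -5 * 73 mod 97 = 23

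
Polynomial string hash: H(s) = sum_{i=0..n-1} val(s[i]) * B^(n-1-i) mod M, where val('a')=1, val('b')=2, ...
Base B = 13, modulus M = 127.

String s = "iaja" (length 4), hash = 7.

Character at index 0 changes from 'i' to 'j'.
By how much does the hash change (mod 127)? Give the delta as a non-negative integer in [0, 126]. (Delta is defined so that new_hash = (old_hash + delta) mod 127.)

Answer: 38

Derivation:
Delta formula: (val(new) - val(old)) * B^(n-1-k) mod M
  val('j') - val('i') = 10 - 9 = 1
  B^(n-1-k) = 13^3 mod 127 = 38
  Delta = 1 * 38 mod 127 = 38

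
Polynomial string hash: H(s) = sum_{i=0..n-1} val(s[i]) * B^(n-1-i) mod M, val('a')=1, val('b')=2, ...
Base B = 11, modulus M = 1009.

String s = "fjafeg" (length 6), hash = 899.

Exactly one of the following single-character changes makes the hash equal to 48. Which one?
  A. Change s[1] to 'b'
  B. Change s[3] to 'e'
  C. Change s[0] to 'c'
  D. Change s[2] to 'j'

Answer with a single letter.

Option A: s[1]='j'->'b', delta=(2-10)*11^4 mod 1009 = 925, hash=899+925 mod 1009 = 815
Option B: s[3]='f'->'e', delta=(5-6)*11^2 mod 1009 = 888, hash=899+888 mod 1009 = 778
Option C: s[0]='f'->'c', delta=(3-6)*11^5 mod 1009 = 158, hash=899+158 mod 1009 = 48 <-- target
Option D: s[2]='a'->'j', delta=(10-1)*11^3 mod 1009 = 880, hash=899+880 mod 1009 = 770

Answer: C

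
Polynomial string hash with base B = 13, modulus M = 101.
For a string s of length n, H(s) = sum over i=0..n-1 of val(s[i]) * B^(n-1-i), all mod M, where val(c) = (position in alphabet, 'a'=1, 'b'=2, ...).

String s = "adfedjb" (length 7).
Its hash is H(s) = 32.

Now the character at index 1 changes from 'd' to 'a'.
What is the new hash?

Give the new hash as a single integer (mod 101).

val('d') = 4, val('a') = 1
Position k = 1, exponent = n-1-k = 5
B^5 mod M = 13^5 mod 101 = 17
Delta = (1 - 4) * 17 mod 101 = 50
New hash = (32 + 50) mod 101 = 82

Answer: 82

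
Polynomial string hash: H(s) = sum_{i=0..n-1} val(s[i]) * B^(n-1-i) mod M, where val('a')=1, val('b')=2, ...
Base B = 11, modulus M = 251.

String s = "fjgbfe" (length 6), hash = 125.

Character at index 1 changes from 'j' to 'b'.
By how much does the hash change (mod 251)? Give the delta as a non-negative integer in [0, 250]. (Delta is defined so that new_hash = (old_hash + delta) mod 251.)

Delta formula: (val(new) - val(old)) * B^(n-1-k) mod M
  val('b') - val('j') = 2 - 10 = -8
  B^(n-1-k) = 11^4 mod 251 = 83
  Delta = -8 * 83 mod 251 = 89

Answer: 89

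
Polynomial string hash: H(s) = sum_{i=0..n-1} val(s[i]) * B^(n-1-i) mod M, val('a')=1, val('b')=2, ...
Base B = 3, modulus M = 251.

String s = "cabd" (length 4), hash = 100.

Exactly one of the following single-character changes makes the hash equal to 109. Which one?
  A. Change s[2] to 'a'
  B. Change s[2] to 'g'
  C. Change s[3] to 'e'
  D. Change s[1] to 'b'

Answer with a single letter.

Answer: D

Derivation:
Option A: s[2]='b'->'a', delta=(1-2)*3^1 mod 251 = 248, hash=100+248 mod 251 = 97
Option B: s[2]='b'->'g', delta=(7-2)*3^1 mod 251 = 15, hash=100+15 mod 251 = 115
Option C: s[3]='d'->'e', delta=(5-4)*3^0 mod 251 = 1, hash=100+1 mod 251 = 101
Option D: s[1]='a'->'b', delta=(2-1)*3^2 mod 251 = 9, hash=100+9 mod 251 = 109 <-- target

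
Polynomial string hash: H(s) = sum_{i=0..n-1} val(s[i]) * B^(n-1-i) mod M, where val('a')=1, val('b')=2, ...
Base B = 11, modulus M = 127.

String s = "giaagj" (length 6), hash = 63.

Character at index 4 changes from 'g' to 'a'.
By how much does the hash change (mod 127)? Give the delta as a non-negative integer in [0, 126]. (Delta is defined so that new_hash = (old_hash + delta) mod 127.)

Delta formula: (val(new) - val(old)) * B^(n-1-k) mod M
  val('a') - val('g') = 1 - 7 = -6
  B^(n-1-k) = 11^1 mod 127 = 11
  Delta = -6 * 11 mod 127 = 61

Answer: 61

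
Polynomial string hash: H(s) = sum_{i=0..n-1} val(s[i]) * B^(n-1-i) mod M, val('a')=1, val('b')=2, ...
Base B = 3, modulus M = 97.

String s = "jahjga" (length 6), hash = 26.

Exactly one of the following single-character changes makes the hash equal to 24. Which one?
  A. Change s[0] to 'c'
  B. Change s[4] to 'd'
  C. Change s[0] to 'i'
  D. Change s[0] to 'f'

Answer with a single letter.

Answer: D

Derivation:
Option A: s[0]='j'->'c', delta=(3-10)*3^5 mod 97 = 45, hash=26+45 mod 97 = 71
Option B: s[4]='g'->'d', delta=(4-7)*3^1 mod 97 = 88, hash=26+88 mod 97 = 17
Option C: s[0]='j'->'i', delta=(9-10)*3^5 mod 97 = 48, hash=26+48 mod 97 = 74
Option D: s[0]='j'->'f', delta=(6-10)*3^5 mod 97 = 95, hash=26+95 mod 97 = 24 <-- target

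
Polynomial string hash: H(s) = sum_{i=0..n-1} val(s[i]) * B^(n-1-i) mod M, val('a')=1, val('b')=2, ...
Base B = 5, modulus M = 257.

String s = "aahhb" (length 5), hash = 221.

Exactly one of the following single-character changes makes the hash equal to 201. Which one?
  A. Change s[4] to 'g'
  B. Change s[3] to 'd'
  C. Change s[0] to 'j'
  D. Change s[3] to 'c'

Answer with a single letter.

Option A: s[4]='b'->'g', delta=(7-2)*5^0 mod 257 = 5, hash=221+5 mod 257 = 226
Option B: s[3]='h'->'d', delta=(4-8)*5^1 mod 257 = 237, hash=221+237 mod 257 = 201 <-- target
Option C: s[0]='a'->'j', delta=(10-1)*5^4 mod 257 = 228, hash=221+228 mod 257 = 192
Option D: s[3]='h'->'c', delta=(3-8)*5^1 mod 257 = 232, hash=221+232 mod 257 = 196

Answer: B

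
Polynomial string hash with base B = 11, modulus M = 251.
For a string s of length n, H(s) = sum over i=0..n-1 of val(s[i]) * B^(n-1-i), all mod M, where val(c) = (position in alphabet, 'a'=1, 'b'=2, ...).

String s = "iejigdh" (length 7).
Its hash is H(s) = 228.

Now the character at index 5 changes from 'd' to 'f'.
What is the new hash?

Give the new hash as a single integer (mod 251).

Answer: 250

Derivation:
val('d') = 4, val('f') = 6
Position k = 5, exponent = n-1-k = 1
B^1 mod M = 11^1 mod 251 = 11
Delta = (6 - 4) * 11 mod 251 = 22
New hash = (228 + 22) mod 251 = 250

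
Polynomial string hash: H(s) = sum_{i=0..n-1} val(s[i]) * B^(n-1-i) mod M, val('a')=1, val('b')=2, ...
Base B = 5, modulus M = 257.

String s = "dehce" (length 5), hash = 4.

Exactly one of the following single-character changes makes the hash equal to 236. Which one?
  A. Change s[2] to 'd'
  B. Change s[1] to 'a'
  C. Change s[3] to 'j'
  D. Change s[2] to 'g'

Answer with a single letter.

Answer: D

Derivation:
Option A: s[2]='h'->'d', delta=(4-8)*5^2 mod 257 = 157, hash=4+157 mod 257 = 161
Option B: s[1]='e'->'a', delta=(1-5)*5^3 mod 257 = 14, hash=4+14 mod 257 = 18
Option C: s[3]='c'->'j', delta=(10-3)*5^1 mod 257 = 35, hash=4+35 mod 257 = 39
Option D: s[2]='h'->'g', delta=(7-8)*5^2 mod 257 = 232, hash=4+232 mod 257 = 236 <-- target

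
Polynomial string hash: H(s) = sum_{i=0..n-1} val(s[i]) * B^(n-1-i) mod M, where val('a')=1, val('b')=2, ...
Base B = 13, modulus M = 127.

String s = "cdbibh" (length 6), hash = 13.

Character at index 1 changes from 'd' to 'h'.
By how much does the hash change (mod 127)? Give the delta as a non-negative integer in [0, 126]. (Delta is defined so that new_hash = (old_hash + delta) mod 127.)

Answer: 71

Derivation:
Delta formula: (val(new) - val(old)) * B^(n-1-k) mod M
  val('h') - val('d') = 8 - 4 = 4
  B^(n-1-k) = 13^4 mod 127 = 113
  Delta = 4 * 113 mod 127 = 71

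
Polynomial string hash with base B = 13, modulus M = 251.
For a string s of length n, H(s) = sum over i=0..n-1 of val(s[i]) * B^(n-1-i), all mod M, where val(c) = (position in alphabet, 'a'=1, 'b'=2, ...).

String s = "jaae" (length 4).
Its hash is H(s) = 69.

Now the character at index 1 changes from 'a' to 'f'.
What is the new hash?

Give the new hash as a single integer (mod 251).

Answer: 161

Derivation:
val('a') = 1, val('f') = 6
Position k = 1, exponent = n-1-k = 2
B^2 mod M = 13^2 mod 251 = 169
Delta = (6 - 1) * 169 mod 251 = 92
New hash = (69 + 92) mod 251 = 161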